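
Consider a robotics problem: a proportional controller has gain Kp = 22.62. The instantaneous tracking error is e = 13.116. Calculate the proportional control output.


u_P = Kp * e = 22.62 * 13.116 = 296.6839

296.6839


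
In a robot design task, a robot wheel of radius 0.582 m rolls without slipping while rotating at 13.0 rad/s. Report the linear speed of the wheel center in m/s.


v = omega * r = 13.0 * 0.582 = 7.5660

7.5660 m/s


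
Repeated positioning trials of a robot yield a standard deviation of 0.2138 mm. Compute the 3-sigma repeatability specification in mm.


repeatability = 3*sigma = 3*0.2138 = 0.6414

0.6414 mm


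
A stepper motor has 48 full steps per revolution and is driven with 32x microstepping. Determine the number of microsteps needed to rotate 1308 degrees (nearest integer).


step_size = 360/(48*32) = 360/1536 = 0.234375 deg
n = 1308/(360/1536) = 1308*1536/360 = 5580.8000 -> 5581

5581 steps


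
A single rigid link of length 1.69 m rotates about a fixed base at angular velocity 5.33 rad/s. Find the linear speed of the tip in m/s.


v = L*omega = 1.69 * 5.33 = 9.0077

9.0077 m/s


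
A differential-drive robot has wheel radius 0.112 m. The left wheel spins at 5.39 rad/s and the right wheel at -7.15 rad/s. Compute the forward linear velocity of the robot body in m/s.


v = r*(wR + wL)/2 = 0.112*(-7.15 + 5.39)/2 = -0.0986

-0.0986 m/s


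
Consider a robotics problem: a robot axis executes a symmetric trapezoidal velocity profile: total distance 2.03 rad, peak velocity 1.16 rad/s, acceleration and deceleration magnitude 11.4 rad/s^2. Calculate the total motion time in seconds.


t_acc = v/a = 1.16/11.4 = 0.101754 s
d_acc = v^2/(2a) = 0.059018 rad (each ramp)
d_cruise = 2.03 - 2*0.059018 = 1.911964 rad
t_cruise = 1.911964/1.16 = 1.648245 s
t_total = 2*0.101754 + 1.648245 = 1.8518

1.8518 s


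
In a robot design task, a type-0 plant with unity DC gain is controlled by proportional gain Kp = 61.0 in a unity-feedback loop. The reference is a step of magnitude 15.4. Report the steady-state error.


e_ss = R/(1 + Kp) = 15.4/(1 + 61.0) = 15.4/62.0000 = 0.2484

0.2484


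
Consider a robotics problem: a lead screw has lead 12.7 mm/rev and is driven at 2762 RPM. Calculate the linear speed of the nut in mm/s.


v = lead * (RPM/60) = 12.7*2762/60 = 584.6233

584.6233 mm/s


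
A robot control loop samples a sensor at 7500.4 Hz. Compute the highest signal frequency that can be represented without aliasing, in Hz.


f_max = f_s/2 = 7500.4/2 = 3750.2000

3750.2000 Hz


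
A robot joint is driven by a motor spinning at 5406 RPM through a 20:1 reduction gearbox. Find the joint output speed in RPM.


omega_joint = omega_motor / N = 5406 / 20 = 270.3000

270.3000 RPM


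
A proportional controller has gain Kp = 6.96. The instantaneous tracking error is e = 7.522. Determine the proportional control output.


u_P = Kp * e = 6.96 * 7.522 = 52.3531

52.3531


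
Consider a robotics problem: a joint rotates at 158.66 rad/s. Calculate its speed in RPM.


RPM = 158.66 * 60/(2*pi) = 1515.0914

1515.0914 RPM


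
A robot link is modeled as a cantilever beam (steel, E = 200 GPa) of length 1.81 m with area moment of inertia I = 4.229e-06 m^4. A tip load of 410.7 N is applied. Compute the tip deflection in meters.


delta = F*L^3/(3*E*I) = 410.7*1.81^3/(3*2.000e+11*4.229e-06)
      = 2435.3446287/2537400 = 9.5978e-04

9.5978e-04 m


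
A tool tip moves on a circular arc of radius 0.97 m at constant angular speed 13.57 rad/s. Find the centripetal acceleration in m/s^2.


a_c = omega^2 * r = 13.57^2 * 0.97 = 178.6206

178.6206 m/s^2


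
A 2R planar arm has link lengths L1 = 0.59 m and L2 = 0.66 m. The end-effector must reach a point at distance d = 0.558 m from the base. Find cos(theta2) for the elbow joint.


cos(th2) = (d^2 - L1^2 - L2^2)/(2*L1*L2) = (0.558^2 - 0.59^2 - 0.66^2)/(2*0.59*0.66) = -0.6065

-0.6065


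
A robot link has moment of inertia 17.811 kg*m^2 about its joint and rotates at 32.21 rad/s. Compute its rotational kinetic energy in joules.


KE = (1/2)*I*omega^2 = 0.5*17.811*32.21^2 = 9239.3147

9239.3147 J


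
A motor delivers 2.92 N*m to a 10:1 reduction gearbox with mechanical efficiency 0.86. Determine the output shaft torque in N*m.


tau_out = tau_in * N * eta = 2.92 * 10 * 0.86 = 25.1120

25.1120 N*m


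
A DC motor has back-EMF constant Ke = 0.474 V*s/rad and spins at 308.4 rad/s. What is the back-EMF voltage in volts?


V_emf = Ke * omega = 0.474*308.4 = 146.1816

146.1816 V


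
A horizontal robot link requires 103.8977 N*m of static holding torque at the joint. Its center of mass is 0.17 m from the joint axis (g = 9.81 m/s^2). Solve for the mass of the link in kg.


m = tau / (g*L) = 103.8977 / (9.81 * 0.17) = 62.3000

62.3000 kg


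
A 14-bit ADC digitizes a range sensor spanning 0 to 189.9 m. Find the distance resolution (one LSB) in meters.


res = range / 2^n = 189.9/2^14 = 189.9/16384 = 0.0116

0.0116 m


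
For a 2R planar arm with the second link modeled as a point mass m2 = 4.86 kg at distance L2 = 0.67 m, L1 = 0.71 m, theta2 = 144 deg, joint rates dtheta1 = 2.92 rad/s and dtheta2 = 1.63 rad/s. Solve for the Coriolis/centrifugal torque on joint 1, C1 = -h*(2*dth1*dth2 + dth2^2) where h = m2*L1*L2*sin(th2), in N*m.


h = m2*L1*L2*sin(th2) = 4.86*0.71*0.67*sin(144 deg) = 1.358902
C1 = -h*(2*2.92*1.63 + 1.63^2) = -1.358902*12.1761 = -16.5461

-16.5461 N*m


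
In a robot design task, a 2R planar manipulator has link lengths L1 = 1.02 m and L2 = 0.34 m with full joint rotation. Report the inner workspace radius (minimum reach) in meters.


r_min = |L1 - L2| = |1.02 - 0.34| = 0.6800

0.6800 m


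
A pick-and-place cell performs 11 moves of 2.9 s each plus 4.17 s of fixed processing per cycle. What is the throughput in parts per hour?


T_cycle = 11*2.9 + 4.17 = 36.0700 s
rate = 3600/T = 99.8059

99.8059 parts/hour


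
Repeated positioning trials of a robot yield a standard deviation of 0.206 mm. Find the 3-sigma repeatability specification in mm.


repeatability = 3*sigma = 3*0.206 = 0.6180

0.6180 mm


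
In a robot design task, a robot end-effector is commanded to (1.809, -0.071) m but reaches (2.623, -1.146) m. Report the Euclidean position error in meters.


dx = 2.623 - (1.809) = 0.8140, dy = -1.146 - (-0.071) = -1.0750
err = sqrt(0.662596 + 1.155625) = 1.3484

1.3484 m


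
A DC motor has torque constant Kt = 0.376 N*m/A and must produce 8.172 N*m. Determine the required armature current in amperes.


I = tau / Kt = 8.172/0.376 = 21.7340

21.7340 A


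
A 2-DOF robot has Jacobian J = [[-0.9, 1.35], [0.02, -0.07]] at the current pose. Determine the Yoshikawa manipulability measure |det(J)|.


det(J) = -0.9*-0.07 - (1.35)*(0.02) = 0.0360
|det(J)| = 0.0360

0.0360


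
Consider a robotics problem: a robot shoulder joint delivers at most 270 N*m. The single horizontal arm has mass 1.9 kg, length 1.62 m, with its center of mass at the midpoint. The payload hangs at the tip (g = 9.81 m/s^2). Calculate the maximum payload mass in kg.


tau_arm = m_arm*g*(L/2) = 1.9*9.81*1.62/2 = 15.0976 N*m
tau_payload = tau_max - tau_arm = 270 - 15.0976 = 254.9024
m_payload = tau_payload / (g*L) = 254.9024 / (9.81*1.62) = 16.0395

16.0395 kg


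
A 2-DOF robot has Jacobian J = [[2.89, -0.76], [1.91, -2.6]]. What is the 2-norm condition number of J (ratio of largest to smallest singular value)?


JJ^T eigenvalues: trace(JJ^T) = 19.3378, det(JJ^T) = det(J)^2 = 36.75269376
s_max^2 = (19.3378 + sqrt(226.93973380))/2 = 17.20115952
s_min^2 = (19.3378 - sqrt(226.93973380))/2 = 2.13664048
kappa = s_max/s_min = sqrt(17.20115952/2.13664048) = 2.8374

2.8374


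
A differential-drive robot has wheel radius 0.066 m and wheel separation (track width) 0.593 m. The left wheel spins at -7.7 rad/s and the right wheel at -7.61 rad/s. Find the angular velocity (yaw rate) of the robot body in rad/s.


omega = r*(wR - wL)/L = 0.066*(-7.61 - (-7.7))/0.593 = 0.0100

0.0100 rad/s


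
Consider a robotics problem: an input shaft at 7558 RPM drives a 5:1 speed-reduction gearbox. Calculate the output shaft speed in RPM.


omega_out = omega_in / N = 7558 / 5 = 1511.6000

1511.6000 RPM


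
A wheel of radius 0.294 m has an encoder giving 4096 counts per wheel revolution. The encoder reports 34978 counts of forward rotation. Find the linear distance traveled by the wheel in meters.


revs = 34978/4096 = 8.539551
d = revs * 2*pi*r = 8.539551 * 2*pi*0.294 = 15.7747

15.7747 m


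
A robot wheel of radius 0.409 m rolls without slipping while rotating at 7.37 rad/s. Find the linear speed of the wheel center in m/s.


v = omega * r = 7.37 * 0.409 = 3.0143

3.0143 m/s


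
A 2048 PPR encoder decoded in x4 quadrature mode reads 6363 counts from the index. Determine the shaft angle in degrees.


angle = counts * 360 / (PPR*4) = 6363 * 360 / 8192 = 279.6240

279.6240 degrees


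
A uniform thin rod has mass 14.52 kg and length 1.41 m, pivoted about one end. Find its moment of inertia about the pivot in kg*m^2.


I = (1/3)*m*L^2 = (1/3)*14.52*1.41^2 = 9.6224

9.6224 kg*m^2


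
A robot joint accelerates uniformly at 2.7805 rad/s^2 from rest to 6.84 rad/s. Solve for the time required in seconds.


t = delta_omega / alpha = 6.84 / 2.7805 = 2.4600

2.4600 s


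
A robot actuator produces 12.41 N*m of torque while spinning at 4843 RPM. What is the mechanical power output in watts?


omega = 4843 * 2*pi/60 = 507.157774 rad/s
P = tau * omega = 12.41 * 507.157774 = 6293.8280

6293.8280 W


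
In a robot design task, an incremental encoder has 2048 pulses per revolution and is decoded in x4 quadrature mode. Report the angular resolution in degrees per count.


resolution = 360 / (PPR * 4) = 360 / 8192 = 0.0439

0.0439 degrees


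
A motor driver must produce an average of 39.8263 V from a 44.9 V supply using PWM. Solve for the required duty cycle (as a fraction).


D = V_avg/V_supply = 39.8263/44.9 = 0.8870

0.8870


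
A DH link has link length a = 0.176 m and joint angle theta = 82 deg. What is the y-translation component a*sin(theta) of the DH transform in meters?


a*sin(theta) = 0.176*sin(82 deg) = 0.1743

0.1743 m


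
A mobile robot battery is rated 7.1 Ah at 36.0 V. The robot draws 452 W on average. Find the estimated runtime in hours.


E = 7.1*36.0 = 255.6000 Wh
t = E/P = 255.6000/452 = 0.5655

0.5655 hours


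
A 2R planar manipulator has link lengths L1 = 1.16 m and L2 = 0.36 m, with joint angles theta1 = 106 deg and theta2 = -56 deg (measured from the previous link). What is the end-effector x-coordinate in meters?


x = L1*cos(th1) + L2*cos(th1+th2) = 1.16*cos(106 deg) + 0.36*cos(50 deg) = -0.0883

-0.0883 m


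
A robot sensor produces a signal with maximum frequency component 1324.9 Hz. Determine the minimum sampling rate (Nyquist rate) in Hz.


f_s,min = 2*f_max = 2*1324.9 = 2649.8000

2649.8000 Hz


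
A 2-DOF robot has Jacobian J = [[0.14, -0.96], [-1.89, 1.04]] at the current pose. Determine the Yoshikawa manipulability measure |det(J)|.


det(J) = 0.14*1.04 - (-0.96)*(-1.89) = -1.6688
|det(J)| = 1.6688

1.6688


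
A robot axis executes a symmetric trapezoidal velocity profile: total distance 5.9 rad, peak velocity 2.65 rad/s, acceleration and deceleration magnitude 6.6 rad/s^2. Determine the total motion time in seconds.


t_acc = v/a = 2.65/6.6 = 0.401515 s
d_acc = v^2/(2a) = 0.532008 rad (each ramp)
d_cruise = 5.9 - 2*0.532008 = 4.835984 rad
t_cruise = 4.835984/2.65 = 1.824900 s
t_total = 2*0.401515 + 1.824900 = 2.6279

2.6279 s


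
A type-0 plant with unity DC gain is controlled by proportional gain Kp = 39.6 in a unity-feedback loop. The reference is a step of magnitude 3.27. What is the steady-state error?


e_ss = R/(1 + Kp) = 3.27/(1 + 39.6) = 3.27/40.6000 = 0.0805

0.0805


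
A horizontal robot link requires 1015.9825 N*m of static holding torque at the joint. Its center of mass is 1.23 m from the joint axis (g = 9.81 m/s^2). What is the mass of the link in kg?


m = tau / (g*L) = 1015.9825 / (9.81 * 1.23) = 84.2000

84.2000 kg


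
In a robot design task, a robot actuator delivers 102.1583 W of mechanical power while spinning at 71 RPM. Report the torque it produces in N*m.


omega = 71 * 2*pi/60 = 7.435103 rad/s
tau = P / omega = 102.1583 / 7.435103 = 13.7400

13.7400 N*m


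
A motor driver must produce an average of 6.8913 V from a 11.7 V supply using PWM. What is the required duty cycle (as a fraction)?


D = V_avg/V_supply = 6.8913/11.7 = 0.5890

0.5890


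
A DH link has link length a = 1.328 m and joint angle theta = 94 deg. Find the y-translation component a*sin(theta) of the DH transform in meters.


a*sin(theta) = 1.328*sin(94 deg) = 1.3248

1.3248 m


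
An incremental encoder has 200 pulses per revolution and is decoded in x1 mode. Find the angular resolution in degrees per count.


resolution = 360 / (PPR * 1) = 360 / 200 = 1.8000

1.8000 degrees


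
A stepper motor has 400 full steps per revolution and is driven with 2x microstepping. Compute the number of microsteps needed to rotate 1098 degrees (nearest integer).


step_size = 360/(400*2) = 360/800 = 0.450000 deg
n = 1098/(360/800) = 1098*800/360 = 2440

2440 steps


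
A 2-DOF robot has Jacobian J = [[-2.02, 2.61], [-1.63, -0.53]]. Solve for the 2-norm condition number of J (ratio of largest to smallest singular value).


JJ^T eigenvalues: trace(JJ^T) = 13.8303, det(JJ^T) = det(J)^2 = 28.35456001
s_max^2 = (13.8303 + sqrt(77.85895805))/2 = 11.32703616
s_min^2 = (13.8303 - sqrt(77.85895805))/2 = 2.50326384
kappa = s_max/s_min = sqrt(11.32703616/2.50326384) = 2.1272

2.1272


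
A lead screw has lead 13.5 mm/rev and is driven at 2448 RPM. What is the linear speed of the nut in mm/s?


v = lead * (RPM/60) = 13.5*2448/60 = 550.8000

550.8000 mm/s


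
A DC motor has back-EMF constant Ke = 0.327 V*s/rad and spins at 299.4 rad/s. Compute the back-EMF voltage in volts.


V_emf = Ke * omega = 0.327*299.4 = 97.9038

97.9038 V


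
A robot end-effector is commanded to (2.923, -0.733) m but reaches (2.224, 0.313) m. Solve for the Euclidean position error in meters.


dx = 2.224 - (2.923) = -0.6990, dy = 0.313 - (-0.733) = 1.0460
err = sqrt(0.488601 + 1.094116) = 1.2581

1.2581 m


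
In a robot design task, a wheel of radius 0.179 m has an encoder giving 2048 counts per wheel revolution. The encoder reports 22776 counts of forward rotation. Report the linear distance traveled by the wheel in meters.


revs = 22776/2048 = 11.121094
d = revs * 2*pi*r = 11.121094 * 2*pi*0.179 = 12.5078

12.5078 m


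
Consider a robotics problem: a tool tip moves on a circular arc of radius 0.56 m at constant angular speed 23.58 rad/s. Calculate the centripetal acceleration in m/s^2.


a_c = omega^2 * r = 23.58^2 * 0.56 = 311.3692

311.3692 m/s^2


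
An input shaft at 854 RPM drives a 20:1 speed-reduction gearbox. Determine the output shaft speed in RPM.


omega_out = omega_in / N = 854 / 20 = 42.7000

42.7000 RPM


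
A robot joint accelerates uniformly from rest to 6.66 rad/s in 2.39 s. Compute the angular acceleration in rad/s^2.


alpha = delta_omega / t = 6.66 / 2.39 = 2.7866

2.7866 rad/s^2


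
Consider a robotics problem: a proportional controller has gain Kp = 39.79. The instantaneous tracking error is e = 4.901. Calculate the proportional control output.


u_P = Kp * e = 39.79 * 4.901 = 195.0108

195.0108


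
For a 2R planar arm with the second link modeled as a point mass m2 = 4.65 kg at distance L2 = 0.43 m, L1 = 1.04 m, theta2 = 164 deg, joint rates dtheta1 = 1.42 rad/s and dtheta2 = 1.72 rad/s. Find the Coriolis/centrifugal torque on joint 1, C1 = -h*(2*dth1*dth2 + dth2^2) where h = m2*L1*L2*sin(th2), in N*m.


h = m2*L1*L2*sin(th2) = 4.65*1.04*0.43*sin(164 deg) = 0.573182
C1 = -h*(2*1.42*1.72 + 1.72^2) = -0.573182*7.8432 = -4.4956

-4.4956 N*m


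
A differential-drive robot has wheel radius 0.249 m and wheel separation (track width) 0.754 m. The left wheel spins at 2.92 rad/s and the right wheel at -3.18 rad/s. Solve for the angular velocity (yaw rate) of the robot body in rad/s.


omega = r*(wR - wL)/L = 0.249*(-3.18 - (2.92))/0.754 = -2.0145

-2.0145 rad/s


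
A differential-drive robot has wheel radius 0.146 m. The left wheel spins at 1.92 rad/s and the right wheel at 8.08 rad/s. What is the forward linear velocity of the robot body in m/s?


v = r*(wR + wL)/2 = 0.146*(8.08 + 1.92)/2 = 0.7300

0.7300 m/s


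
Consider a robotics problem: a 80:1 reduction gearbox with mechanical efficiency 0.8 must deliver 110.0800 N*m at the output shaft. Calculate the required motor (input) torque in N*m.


tau_in = tau_out / (N * eta) = 110.0800 / (80 * 0.8) = 1.7200

1.7200 N*m


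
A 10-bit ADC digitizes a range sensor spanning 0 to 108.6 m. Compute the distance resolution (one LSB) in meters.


res = range / 2^n = 108.6/2^10 = 108.6/1024 = 0.1061

0.1061 m


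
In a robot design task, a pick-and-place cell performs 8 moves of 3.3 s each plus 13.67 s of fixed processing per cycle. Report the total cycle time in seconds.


T = 8*3.3 + 13.67 = 40.0700

40.0700 s


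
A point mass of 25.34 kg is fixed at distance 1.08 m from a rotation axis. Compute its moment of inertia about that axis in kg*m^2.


I = m*r^2 = 25.34*1.08^2 = 29.5566

29.5566 kg*m^2


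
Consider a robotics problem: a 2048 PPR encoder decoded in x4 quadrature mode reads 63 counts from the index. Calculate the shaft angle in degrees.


angle = counts * 360 / (PPR*4) = 63 * 360 / 8192 = 2.7686

2.7686 degrees


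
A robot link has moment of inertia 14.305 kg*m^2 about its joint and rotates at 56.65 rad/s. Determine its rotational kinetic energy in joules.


KE = (1/2)*I*omega^2 = 0.5*14.305*56.65^2 = 22953.9639

22953.9639 J


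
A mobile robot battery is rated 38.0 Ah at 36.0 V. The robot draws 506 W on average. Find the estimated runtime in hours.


E = 38.0*36.0 = 1368.0000 Wh
t = E/P = 1368.0000/506 = 2.7036

2.7036 hours


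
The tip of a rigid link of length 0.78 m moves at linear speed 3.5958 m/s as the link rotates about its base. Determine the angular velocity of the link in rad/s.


omega = v / L = 3.5958 / 0.78 = 4.6100

4.6100 rad/s


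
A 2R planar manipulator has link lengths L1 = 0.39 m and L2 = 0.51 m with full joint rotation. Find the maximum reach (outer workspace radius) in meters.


r_max = L1 + L2 = 0.39 + 0.51 = 0.9000

0.9000 m


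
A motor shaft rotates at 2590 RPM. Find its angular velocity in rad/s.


omega = 2590 * 2*pi/60 = 271.2242

271.2242 rad/s


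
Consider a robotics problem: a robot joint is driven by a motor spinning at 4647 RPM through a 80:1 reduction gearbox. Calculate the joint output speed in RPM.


omega_joint = omega_motor / N = 4647 / 80 = 58.0875

58.0875 RPM


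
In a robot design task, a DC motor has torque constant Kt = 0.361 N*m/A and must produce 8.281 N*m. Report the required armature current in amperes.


I = tau / Kt = 8.281/0.361 = 22.9391

22.9391 A


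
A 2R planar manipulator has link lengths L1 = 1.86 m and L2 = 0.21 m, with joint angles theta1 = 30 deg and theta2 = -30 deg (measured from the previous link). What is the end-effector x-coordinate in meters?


x = L1*cos(th1) + L2*cos(th1+th2) = 1.86*cos(30 deg) + 0.21*cos(0 deg) = 1.8208

1.8208 m


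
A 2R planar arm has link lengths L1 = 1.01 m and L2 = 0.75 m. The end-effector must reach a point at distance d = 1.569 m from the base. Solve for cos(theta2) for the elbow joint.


cos(th2) = (d^2 - L1^2 - L2^2)/(2*L1*L2) = (1.569^2 - 1.01^2 - 0.75^2)/(2*1.01*0.75) = 0.5803

0.5803


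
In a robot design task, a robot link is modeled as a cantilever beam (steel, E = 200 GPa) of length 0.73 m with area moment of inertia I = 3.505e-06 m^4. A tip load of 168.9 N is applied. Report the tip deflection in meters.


delta = F*L^3/(3*E*I) = 168.9*0.73^3/(3*2.000e+11*3.505e-06)
      = 65.7049713/2103000 = 3.1243e-05

3.1243e-05 m


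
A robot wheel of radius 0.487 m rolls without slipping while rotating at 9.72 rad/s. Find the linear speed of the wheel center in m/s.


v = omega * r = 9.72 * 0.487 = 4.7336

4.7336 m/s


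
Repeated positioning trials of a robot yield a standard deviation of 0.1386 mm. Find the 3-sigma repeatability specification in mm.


repeatability = 3*sigma = 3*0.1386 = 0.4158

0.4158 mm


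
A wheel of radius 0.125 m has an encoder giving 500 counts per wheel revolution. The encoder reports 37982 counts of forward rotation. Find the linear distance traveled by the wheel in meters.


revs = 37982/500 = 75.964000
d = revs * 2*pi*r = 75.964000 * 2*pi*0.125 = 59.6620

59.6620 m


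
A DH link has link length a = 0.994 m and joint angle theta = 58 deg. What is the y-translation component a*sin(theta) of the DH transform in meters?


a*sin(theta) = 0.994*sin(58 deg) = 0.8430

0.8430 m


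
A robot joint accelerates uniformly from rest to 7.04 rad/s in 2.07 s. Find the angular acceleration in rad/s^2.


alpha = delta_omega / t = 7.04 / 2.07 = 3.4010

3.4010 rad/s^2


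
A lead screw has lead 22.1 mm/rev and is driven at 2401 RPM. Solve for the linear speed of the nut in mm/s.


v = lead * (RPM/60) = 22.1*2401/60 = 884.3683

884.3683 mm/s


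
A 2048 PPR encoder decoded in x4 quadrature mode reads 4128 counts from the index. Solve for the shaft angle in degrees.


angle = counts * 360 / (PPR*4) = 4128 * 360 / 8192 = 181.4062

181.4062 degrees


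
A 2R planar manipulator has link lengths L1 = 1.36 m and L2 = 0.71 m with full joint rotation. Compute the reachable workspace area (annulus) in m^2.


r_max = L1 + L2 = 2.0700, r_min = |L1 - L2| = 0.6500
A = pi*(r_max^2 - r_min^2) = pi*(4.2849 - 0.4225) = 12.1341

12.1341 m^2


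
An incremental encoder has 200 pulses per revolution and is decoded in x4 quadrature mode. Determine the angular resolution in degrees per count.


resolution = 360 / (PPR * 4) = 360 / 800 = 0.4500

0.4500 degrees


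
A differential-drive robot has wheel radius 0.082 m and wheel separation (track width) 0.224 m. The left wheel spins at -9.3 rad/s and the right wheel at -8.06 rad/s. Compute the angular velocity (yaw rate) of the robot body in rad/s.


omega = r*(wR - wL)/L = 0.082*(-8.06 - (-9.3))/0.224 = 0.4539

0.4539 rad/s


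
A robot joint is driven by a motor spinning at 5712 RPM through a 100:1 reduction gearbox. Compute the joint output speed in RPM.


omega_joint = omega_motor / N = 5712 / 100 = 57.1200

57.1200 RPM


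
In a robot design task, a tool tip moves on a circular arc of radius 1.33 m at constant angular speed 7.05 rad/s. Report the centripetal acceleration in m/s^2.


a_c = omega^2 * r = 7.05^2 * 1.33 = 66.1043

66.1043 m/s^2


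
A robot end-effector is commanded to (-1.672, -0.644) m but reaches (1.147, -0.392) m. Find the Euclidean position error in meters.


dx = 1.147 - (-1.672) = 2.8190, dy = -0.392 - (-0.644) = 0.2520
err = sqrt(7.946761 + 0.063504) = 2.8302

2.8302 m


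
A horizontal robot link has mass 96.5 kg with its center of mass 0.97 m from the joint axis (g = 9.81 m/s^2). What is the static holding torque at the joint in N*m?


tau = m*g*L = 96.5 * 9.81 * 0.97 = 918.2651

918.2651 N*m


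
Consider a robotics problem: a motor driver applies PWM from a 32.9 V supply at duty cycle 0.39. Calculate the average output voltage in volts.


V_avg = V_supply * D = 32.9*0.39 = 12.8310

12.8310 V


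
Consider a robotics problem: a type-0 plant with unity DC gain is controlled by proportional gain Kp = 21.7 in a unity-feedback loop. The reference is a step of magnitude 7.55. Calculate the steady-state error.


e_ss = R/(1 + Kp) = 7.55/(1 + 21.7) = 7.55/22.7000 = 0.3326

0.3326


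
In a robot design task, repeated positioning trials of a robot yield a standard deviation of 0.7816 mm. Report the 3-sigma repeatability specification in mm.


repeatability = 3*sigma = 3*0.7816 = 2.3448

2.3448 mm


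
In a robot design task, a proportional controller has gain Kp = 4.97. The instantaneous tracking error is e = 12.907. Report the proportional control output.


u_P = Kp * e = 4.97 * 12.907 = 64.1478

64.1478


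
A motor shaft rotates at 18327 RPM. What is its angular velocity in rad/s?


omega = 18327 * 2*pi/60 = 1919.1990

1919.1990 rad/s


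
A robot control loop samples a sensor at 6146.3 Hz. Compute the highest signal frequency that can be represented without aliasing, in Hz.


f_max = f_s/2 = 6146.3/2 = 3073.1500

3073.1500 Hz


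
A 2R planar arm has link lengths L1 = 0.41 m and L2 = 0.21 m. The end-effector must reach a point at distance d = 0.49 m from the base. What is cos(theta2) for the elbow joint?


cos(th2) = (d^2 - L1^2 - L2^2)/(2*L1*L2) = (0.49^2 - 0.41^2 - 0.21^2)/(2*0.41*0.21) = 0.1620

0.1620


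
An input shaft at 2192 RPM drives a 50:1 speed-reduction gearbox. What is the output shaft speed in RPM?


omega_out = omega_in / N = 2192 / 50 = 43.8400

43.8400 RPM


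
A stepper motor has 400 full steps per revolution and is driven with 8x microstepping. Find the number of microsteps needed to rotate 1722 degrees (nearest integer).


step_size = 360/(400*8) = 360/3200 = 0.112500 deg
n = 1722/(360/3200) = 1722*3200/360 = 15306.6667 -> 15307

15307 steps


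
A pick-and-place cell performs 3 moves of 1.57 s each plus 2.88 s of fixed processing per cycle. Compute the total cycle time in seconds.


T = 3*1.57 + 2.88 = 7.5900

7.5900 s


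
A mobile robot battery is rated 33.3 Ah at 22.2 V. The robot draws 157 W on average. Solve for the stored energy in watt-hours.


E = capacity * V = 33.3*22.2 = 739.2600

739.2600 Wh


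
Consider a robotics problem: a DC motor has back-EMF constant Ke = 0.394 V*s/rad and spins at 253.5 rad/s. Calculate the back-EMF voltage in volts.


V_emf = Ke * omega = 0.394*253.5 = 99.8790

99.8790 V


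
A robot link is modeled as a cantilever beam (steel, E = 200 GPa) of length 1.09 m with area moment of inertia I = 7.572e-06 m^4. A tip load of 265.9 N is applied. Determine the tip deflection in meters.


delta = F*L^3/(3*E*I) = 265.9*1.09^3/(3*2.000e+11*7.572e-06)
      = 344.3482111/4543200 = 7.5794e-05

7.5794e-05 m


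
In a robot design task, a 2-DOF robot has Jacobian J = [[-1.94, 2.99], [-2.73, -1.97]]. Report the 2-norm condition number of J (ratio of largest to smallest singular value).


JJ^T eigenvalues: trace(JJ^T) = 24.0375, det(JJ^T) = det(J)^2 = 143.62824025
s_max^2 = (24.0375 + sqrt(3.28844525))/2 = 12.92545354
s_min^2 = (24.0375 - sqrt(3.28844525))/2 = 11.11204646
kappa = s_max/s_min = sqrt(12.92545354/11.11204646) = 1.0785

1.0785


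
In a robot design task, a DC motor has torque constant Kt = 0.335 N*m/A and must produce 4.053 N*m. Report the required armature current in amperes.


I = tau / Kt = 4.053/0.335 = 12.0985

12.0985 A


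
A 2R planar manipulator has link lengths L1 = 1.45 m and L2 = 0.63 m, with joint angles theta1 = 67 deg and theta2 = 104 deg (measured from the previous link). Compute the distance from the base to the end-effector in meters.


x = L1*cos(th1) + L2*cos(th1+th2) = -0.055684
y = L1*sin(th1) + L2*sin(th1+th2) = 1.433286
d = sqrt(x^2 + y^2) = sqrt(0.003101 + 2.054309) = 1.4344

1.4344 m


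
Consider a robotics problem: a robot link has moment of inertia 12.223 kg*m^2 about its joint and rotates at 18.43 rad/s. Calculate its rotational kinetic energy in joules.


KE = (1/2)*I*omega^2 = 0.5*12.223*18.43^2 = 2075.8620

2075.8620 J


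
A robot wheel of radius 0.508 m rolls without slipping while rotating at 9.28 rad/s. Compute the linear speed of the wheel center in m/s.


v = omega * r = 9.28 * 0.508 = 4.7142

4.7142 m/s


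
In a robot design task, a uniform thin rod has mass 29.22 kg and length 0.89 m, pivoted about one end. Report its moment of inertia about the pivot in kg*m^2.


I = (1/3)*m*L^2 = (1/3)*29.22*0.89^2 = 7.7151

7.7151 kg*m^2


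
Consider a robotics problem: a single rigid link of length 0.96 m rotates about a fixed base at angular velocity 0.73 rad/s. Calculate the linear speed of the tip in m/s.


v = L*omega = 0.96 * 0.73 = 0.7008

0.7008 m/s


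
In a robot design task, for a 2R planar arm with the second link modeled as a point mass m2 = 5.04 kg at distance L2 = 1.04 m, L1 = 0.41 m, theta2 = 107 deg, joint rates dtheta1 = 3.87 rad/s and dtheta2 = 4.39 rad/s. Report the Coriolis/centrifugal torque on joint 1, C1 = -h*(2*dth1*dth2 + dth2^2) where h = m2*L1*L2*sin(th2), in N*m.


h = m2*L1*L2*sin(th2) = 5.04*0.41*1.04*sin(107 deg) = 2.055152
C1 = -h*(2*3.87*4.39 + 4.39^2) = -2.055152*53.2507 = -109.4383

-109.4383 N*m


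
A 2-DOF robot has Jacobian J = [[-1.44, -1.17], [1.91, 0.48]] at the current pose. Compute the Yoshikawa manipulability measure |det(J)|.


det(J) = -1.44*0.48 - (-1.17)*(1.91) = 1.5435
|det(J)| = 1.5435

1.5435


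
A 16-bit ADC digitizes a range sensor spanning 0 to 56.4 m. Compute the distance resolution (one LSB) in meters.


res = range / 2^n = 56.4/2^16 = 56.4/65536 = 8.6060e-04

8.6060e-04 m


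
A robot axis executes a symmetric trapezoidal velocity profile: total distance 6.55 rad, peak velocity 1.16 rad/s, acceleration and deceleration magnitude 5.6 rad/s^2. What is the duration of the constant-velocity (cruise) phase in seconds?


t_acc = v/a = 0.207143 s, d_acc = v^2/(2a) = 0.120143 rad each
d_cruise = 6.55 - 2*0.120143 = 6.309714 rad
t_cruise = d_cruise/v = 6.309714/1.16 = 5.4394

5.4394 s


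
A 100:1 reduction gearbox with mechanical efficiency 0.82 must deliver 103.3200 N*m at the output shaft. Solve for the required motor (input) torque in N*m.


tau_in = tau_out / (N * eta) = 103.3200 / (100 * 0.82) = 1.2600

1.2600 N*m


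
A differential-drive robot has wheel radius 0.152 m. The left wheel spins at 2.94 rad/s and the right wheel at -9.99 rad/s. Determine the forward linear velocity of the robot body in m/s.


v = r*(wR + wL)/2 = 0.152*(-9.99 + 2.94)/2 = -0.5358

-0.5358 m/s


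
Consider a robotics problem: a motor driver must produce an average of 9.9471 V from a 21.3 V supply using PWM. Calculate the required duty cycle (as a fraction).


D = V_avg/V_supply = 9.9471/21.3 = 0.4670

0.4670


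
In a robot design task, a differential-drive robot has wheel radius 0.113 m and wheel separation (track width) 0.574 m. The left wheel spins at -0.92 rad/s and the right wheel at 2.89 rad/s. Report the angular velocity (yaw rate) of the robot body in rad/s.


omega = r*(wR - wL)/L = 0.113*(2.89 - (-0.92))/0.574 = 0.7501

0.7501 rad/s


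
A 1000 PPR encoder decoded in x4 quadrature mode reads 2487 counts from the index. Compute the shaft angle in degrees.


angle = counts * 360 / (PPR*4) = 2487 * 360 / 4000 = 223.8300

223.8300 degrees


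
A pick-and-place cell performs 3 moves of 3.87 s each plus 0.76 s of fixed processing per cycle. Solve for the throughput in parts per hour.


T_cycle = 3*3.87 + 0.76 = 12.3700 s
rate = 3600/T = 291.0267

291.0267 parts/hour


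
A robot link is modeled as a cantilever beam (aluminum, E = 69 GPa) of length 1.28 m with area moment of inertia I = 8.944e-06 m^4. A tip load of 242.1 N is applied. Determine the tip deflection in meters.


delta = F*L^3/(3*E*I) = 242.1*1.28^3/(3*6.900e+10*8.944e-06)
      = 507.7204992/1851408 = 2.7423e-04

2.7423e-04 m


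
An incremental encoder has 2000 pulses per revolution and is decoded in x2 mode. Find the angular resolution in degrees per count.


resolution = 360 / (PPR * 2) = 360 / 4000 = 0.0900

0.0900 degrees


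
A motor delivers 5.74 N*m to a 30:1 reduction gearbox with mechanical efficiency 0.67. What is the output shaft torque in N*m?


tau_out = tau_in * N * eta = 5.74 * 30 * 0.67 = 115.3740

115.3740 N*m


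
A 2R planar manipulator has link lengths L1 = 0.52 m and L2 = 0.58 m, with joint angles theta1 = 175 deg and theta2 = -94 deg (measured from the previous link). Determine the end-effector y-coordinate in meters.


y = L1*sin(th1) + L2*sin(th1+th2) = 0.52*sin(175 deg) + 0.58*sin(81 deg) = 0.6182

0.6182 m


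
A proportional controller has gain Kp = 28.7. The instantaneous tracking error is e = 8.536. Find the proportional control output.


u_P = Kp * e = 28.7 * 8.536 = 244.9832

244.9832


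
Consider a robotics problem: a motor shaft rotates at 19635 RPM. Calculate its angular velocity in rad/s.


omega = 19635 * 2*pi/60 = 2056.1724

2056.1724 rad/s


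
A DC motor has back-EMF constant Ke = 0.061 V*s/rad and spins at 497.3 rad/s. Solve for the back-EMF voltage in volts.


V_emf = Ke * omega = 0.061*497.3 = 30.3353

30.3353 V


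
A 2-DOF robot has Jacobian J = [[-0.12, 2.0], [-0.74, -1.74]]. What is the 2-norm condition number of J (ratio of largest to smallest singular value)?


JJ^T eigenvalues: trace(JJ^T) = 7.5896, det(JJ^T) = det(J)^2 = 2.85204544
s_max^2 = (7.5896 + sqrt(46.19384640))/2 = 7.19310275
s_min^2 = (7.5896 - sqrt(46.19384640))/2 = 0.39649725
kappa = s_max/s_min = sqrt(7.19310275/0.39649725) = 4.2593

4.2593


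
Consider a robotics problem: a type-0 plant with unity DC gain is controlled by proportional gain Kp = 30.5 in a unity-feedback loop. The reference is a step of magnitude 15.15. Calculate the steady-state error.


e_ss = R/(1 + Kp) = 15.15/(1 + 30.5) = 15.15/31.5000 = 0.4810

0.4810


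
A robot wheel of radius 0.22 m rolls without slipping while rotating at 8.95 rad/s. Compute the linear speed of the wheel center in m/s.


v = omega * r = 8.95 * 0.22 = 1.9690

1.9690 m/s


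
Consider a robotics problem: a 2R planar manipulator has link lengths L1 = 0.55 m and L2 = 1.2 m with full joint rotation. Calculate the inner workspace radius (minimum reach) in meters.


r_min = |L1 - L2| = |0.55 - 1.2| = 0.6500

0.6500 m


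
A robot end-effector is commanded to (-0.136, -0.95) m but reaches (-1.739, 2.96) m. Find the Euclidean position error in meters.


dx = -1.739 - (-0.136) = -1.6030, dy = 2.96 - (-0.95) = 3.9100
err = sqrt(2.569609 + 15.288100) = 4.2258

4.2258 m


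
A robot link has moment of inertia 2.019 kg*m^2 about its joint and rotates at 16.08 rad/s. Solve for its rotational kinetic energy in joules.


KE = (1/2)*I*omega^2 = 0.5*2.019*16.08^2 = 261.0228

261.0228 J


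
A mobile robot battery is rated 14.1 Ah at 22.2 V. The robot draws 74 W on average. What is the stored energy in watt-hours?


E = capacity * V = 14.1*22.2 = 313.0200

313.0200 Wh


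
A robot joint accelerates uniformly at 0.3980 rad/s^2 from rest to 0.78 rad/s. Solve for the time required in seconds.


t = delta_omega / alpha = 0.78 / 0.3980 = 1.9598

1.9598 s


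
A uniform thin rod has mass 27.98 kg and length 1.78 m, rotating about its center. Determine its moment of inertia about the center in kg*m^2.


I = (1/12)*m*L^2 = (1/12)*27.98*1.78^2 = 7.3877

7.3877 kg*m^2


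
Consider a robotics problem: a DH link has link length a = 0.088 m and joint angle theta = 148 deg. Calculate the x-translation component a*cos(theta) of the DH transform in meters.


a*cos(theta) = 0.088*cos(148 deg) = -0.0746

-0.0746 m


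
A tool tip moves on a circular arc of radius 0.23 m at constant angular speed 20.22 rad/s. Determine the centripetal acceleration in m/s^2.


a_c = omega^2 * r = 20.22^2 * 0.23 = 94.0351

94.0351 m/s^2


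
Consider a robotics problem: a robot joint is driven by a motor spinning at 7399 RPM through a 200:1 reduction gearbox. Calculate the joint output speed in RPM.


omega_joint = omega_motor / N = 7399 / 200 = 36.9950

36.9950 RPM


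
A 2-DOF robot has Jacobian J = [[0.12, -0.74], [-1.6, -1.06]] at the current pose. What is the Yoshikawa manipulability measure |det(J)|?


det(J) = 0.12*-1.06 - (-0.74)*(-1.6) = -1.3112
|det(J)| = 1.3112

1.3112


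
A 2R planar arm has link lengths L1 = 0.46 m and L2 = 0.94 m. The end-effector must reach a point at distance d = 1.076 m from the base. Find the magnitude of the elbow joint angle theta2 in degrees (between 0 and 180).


cos(th2) = (d^2 - L1^2 - L2^2)/(2*L1*L2) = (1.076^2 - 0.46^2 - 0.94^2)/(2*0.46*0.94) = 0.07235893
th2 = acos(0.07235893) = 85.8505 deg

85.8505 degrees


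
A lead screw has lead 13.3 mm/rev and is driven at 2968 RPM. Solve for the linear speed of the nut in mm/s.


v = lead * (RPM/60) = 13.3*2968/60 = 657.9067

657.9067 mm/s


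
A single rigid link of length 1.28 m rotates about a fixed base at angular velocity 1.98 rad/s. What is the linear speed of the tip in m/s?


v = L*omega = 1.28 * 1.98 = 2.5344

2.5344 m/s


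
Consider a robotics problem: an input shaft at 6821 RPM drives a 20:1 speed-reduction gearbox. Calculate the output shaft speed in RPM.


omega_out = omega_in / N = 6821 / 20 = 341.0500

341.0500 RPM


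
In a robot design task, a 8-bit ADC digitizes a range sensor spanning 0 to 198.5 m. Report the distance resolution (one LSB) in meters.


res = range / 2^n = 198.5/2^8 = 198.5/256 = 0.7754

0.7754 m


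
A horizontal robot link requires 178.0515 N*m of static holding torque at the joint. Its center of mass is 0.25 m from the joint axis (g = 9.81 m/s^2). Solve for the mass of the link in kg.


m = tau / (g*L) = 178.0515 / (9.81 * 0.25) = 72.6000

72.6000 kg


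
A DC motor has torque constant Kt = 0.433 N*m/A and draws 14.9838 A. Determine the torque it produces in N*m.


tau = Kt * I = 0.433*14.9838 = 6.4880

6.4880 N*m


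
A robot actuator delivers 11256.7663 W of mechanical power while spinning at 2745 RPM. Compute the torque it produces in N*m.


omega = 2745 * 2*pi/60 = 287.455728 rad/s
tau = P / omega = 11256.7663 / 287.455728 = 39.1600

39.1600 N*m


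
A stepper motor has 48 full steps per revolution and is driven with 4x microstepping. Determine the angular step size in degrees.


step = 360/(48*4) = 360/192 = 1.8750

1.8750 degrees


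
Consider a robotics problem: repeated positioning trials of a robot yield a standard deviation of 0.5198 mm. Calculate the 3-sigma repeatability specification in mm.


repeatability = 3*sigma = 3*0.5198 = 1.5594

1.5594 mm


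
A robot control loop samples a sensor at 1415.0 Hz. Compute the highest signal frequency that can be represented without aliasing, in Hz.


f_max = f_s/2 = 1415.0/2 = 707.5000

707.5000 Hz


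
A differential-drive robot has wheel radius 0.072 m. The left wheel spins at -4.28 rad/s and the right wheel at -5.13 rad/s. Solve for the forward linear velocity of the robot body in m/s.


v = r*(wR + wL)/2 = 0.072*(-5.13 + -4.28)/2 = -0.3388

-0.3388 m/s


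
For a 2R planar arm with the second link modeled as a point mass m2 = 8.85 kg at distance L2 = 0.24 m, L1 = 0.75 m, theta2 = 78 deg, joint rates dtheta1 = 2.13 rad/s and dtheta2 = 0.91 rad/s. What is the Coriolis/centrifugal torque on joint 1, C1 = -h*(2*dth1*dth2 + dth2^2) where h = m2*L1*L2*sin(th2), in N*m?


h = m2*L1*L2*sin(th2) = 8.85*0.75*0.24*sin(78 deg) = 1.558189
C1 = -h*(2*2.13*0.91 + 0.91^2) = -1.558189*4.7047 = -7.3308

-7.3308 N*m


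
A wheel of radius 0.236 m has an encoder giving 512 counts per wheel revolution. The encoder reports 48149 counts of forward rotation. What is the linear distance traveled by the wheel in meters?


revs = 48149/512 = 94.041016
d = revs * 2*pi*r = 94.041016 * 2*pi*0.236 = 139.4470

139.4470 m


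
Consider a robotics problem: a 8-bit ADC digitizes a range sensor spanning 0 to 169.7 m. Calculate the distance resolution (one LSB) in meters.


res = range / 2^n = 169.7/2^8 = 169.7/256 = 0.6629

0.6629 m


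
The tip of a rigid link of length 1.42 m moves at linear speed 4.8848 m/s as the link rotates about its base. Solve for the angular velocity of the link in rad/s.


omega = v / L = 4.8848 / 1.42 = 3.4400

3.4400 rad/s
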